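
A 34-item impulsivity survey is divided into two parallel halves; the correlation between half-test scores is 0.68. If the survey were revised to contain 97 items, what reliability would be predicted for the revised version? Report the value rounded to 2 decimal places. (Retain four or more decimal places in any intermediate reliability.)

0.92

First correct the split-half correlation to full-test reliability: r_full = 2 × 0.68 / (1 + 0.68) ≈ 0.8095
Then adjust to 97 items: n = 97/34 = 2.8529
r_new = n·r_full / (1 + (n − 1)·r_full) = 2.3094 / 2.4999 ≈ 0.9238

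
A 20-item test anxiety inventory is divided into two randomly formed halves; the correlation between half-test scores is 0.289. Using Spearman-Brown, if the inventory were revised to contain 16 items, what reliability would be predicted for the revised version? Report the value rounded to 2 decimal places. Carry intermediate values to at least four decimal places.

First correct the split-half correlation to full-test reliability: r_full = 2 × 0.289 / (1 + 0.289) ≈ 0.4484
Length factor from 20 to 16 items: n = 16/20 = 0.8000
r_new = n·r_full / (1 + (n − 1)·r_full) = 0.3587 / 0.9103 ≈ 0.3940

0.39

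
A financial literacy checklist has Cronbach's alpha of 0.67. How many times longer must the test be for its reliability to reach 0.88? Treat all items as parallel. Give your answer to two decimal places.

Rearranging the Spearman-Brown formula for n,
n = r*(1 − r) / [ r (1 − r*) ]
n = 0.88 × (1 − 0.67) / [ 0.67 × (1 − 0.88) ]
n = 0.2904 / 0.0804 ≈ 3.6119

3.61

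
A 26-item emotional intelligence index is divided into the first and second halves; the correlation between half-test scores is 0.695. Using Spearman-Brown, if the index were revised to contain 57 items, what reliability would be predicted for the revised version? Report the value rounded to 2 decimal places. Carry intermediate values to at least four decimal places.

0.91

First correct the split-half correlation to full-test reliability: r_full = 2 × 0.695 / (1 + 0.695) ≈ 0.8201
Then adjust to 57 items: n = 57/26 = 2.1923
r_new = n·r_full / (1 + (n − 1)·r_full) = 1.7979 / 1.9778 ≈ 0.9090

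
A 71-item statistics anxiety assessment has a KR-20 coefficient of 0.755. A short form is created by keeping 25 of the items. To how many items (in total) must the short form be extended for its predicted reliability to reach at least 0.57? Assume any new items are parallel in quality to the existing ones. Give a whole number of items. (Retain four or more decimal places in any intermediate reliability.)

31

Short-form reliability: n = 25/71 = 0.3521; r_25 = n·r/(1+(n−1)r) ≈ 0.5204
Length factor from the short form to reach 0.57: n' = 0.57(1 − 0.5204) / [0.5204(1 − 0.57)] ≈ 1.2217
Total items = 1.2217 × 25 = 30.54, rounded up to 31.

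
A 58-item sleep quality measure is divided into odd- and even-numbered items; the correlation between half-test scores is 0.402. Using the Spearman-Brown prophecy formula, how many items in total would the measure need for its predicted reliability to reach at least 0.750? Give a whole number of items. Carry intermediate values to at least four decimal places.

130

Corrected full-test reliability: r_full = 2 × 0.402 / (1 + 0.402) ≈ 0.5735
Solve Spearman-Brown for n: n = 0.750(1 − 0.5735) / [0.5735(1 − 0.750)] = 2.2310
Items = 2.2310 × 58 ≈ 129.40 → 130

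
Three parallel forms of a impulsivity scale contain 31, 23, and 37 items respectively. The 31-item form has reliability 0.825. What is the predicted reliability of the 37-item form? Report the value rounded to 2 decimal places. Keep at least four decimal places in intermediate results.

Only the ratio of lengths matters: n = 37/31 = 1.1935
r_{37} = n·r / (1 + (n − 1)·r) = 0.9846 / 1.1596 ≈ 0.8491

0.85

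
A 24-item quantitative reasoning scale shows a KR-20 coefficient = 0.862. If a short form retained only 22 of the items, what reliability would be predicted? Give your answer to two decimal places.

0.85

The new length is 22/24 = 0.9167 times the old.
By Spearman-Brown, r_new = n r / (1 + (n − 1) r).
r_new = 0.9167·0.862 / [1 + (0.9167 − 1)·0.862]
r_new = 0.7902 / 0.9282 ≈ 0.8513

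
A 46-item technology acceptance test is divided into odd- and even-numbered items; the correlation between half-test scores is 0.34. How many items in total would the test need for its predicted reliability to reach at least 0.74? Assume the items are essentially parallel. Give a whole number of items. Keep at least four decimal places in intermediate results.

128

Corrected full-test reliability: r_full = 2 × 0.34 / (1 + 0.34) ≈ 0.5075
Solve Spearman-Brown for n: n = 0.74(1 − 0.5075) / [0.5075(1 − 0.74)] = 2.7620
Required items = 2.7620 × 46 = 127.05, so 128 items.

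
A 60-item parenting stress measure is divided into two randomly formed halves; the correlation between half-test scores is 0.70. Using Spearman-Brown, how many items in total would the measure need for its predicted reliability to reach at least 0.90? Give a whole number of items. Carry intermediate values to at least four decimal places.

r_full = 2(0.70)/(1 + 0.70) = 0.8235
n = r_tgt(1 − r_full) / [r_full(1 − r_tgt)] = 0.90 × 0.1765 / (0.8235 × 0.10) ≈ 1.9290
Items = 1.9290 × 60 ≈ 115.74 → 116

116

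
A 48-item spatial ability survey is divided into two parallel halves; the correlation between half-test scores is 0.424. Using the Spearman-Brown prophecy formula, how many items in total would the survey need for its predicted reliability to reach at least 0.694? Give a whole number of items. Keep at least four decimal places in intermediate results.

Corrected full-test reliability: r_full = 2 × 0.424 / (1 + 0.424) ≈ 0.5955
Solve Spearman-Brown for n: n = 0.694(1 − 0.5955) / [0.5955(1 − 0.694)] = 1.5405
Required items = 1.5405 × 48 = 73.94, so 74 items.

74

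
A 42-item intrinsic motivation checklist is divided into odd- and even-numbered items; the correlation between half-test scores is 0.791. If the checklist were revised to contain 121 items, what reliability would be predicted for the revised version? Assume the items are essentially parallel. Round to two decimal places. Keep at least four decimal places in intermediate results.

0.96

Full-test reliability from the split-half r: r_full = 2(0.791)/(1 + 0.791) = 0.8833
Then adjust to 121 items: n = 121/42 = 2.8810
r_new = n·r_full / (1 + (n − 1)·r_full) = 2.5448 / 2.6615 ≈ 0.9562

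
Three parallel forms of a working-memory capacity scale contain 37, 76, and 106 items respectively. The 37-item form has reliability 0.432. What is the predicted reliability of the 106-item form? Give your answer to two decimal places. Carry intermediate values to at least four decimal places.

0.69

Only the ratio of lengths matters: n = 106/37 = 2.8649
r_{106} = n·r / (1 + (n − 1)·r) = 1.2376 / 1.8056 ≈ 0.6854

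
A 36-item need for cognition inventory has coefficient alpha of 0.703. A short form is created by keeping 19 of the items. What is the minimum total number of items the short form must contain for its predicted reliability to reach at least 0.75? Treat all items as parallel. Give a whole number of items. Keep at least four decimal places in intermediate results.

46

First, r for the 19-item form: n = 19/36 = 0.5278, so r_19 = 0.5278·0.703/(1 + (0.5278 − 1)·0.703) = 0.5554
Then solve for n' with r_old = 0.5554, r_target = 0.75: n' = 0.75(1 − 0.5554)/[0.5554(1 − 0.75)] = 2.4015
Total items = 2.4015 × 19 = 45.63, rounded up to 46.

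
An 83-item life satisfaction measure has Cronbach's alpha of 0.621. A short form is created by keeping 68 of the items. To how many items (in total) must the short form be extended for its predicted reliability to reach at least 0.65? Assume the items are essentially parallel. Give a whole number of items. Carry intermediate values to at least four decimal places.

95

Short-form reliability: n = 68/83 = 0.8193; r_68 = n·r/(1+(n−1)r) ≈ 0.5731
Length factor from the short form to reach 0.65: n' = 0.65(1 − 0.5731) / [0.5731(1 − 0.65)] ≈ 1.3834
Total items = 1.3834 × 68 = 94.07, rounded up to 95.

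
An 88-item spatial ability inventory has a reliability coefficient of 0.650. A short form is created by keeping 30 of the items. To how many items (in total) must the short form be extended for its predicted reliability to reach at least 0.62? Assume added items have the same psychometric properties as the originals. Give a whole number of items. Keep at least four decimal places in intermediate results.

78

First, r for the 30-item form: n = 30/88 = 0.3409, so r_30 = 0.3409·0.650/(1 + (0.3409 − 1)·0.650) = 0.3877
Length factor from the short form to reach 0.62: n' = 0.62(1 − 0.3877) / [0.3877(1 − 0.62)] ≈ 2.5768
Total items = 2.5768 × 30 = 77.30, rounded up to 78.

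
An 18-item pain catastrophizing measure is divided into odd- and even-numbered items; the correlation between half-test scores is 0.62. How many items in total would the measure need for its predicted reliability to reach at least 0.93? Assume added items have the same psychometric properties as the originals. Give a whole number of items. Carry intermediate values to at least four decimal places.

Corrected full-test reliability: r_full = 2 × 0.62 / (1 + 0.62) ≈ 0.7654
n = r_tgt(1 − r_full) / [r_full(1 − r_tgt)] = 0.93 × 0.2346 / (0.7654 × 0.07) ≈ 4.0722
Required items = 4.0722 × 18 = 73.30, so 74 items.

74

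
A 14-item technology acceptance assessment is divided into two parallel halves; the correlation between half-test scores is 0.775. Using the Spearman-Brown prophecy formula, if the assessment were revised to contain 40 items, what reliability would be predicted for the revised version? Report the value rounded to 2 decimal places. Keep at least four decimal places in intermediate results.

0.95

First correct the split-half correlation to full-test reliability: r_full = 2 × 0.775 / (1 + 0.775) ≈ 0.8732
Length factor from 14 to 40 items: n = 40/14 = 2.8571
r_new = n·r_full / (1 + (n − 1)·r_full) = 2.4948 / 2.6216 ≈ 0.9516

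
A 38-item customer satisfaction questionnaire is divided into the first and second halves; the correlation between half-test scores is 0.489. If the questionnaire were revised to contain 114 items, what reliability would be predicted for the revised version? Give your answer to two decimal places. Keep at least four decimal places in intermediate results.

0.85

First correct the split-half correlation to full-test reliability: r_full = 2 × 0.489 / (1 + 0.489) ≈ 0.6568
Length factor from 38 to 114 items: n = 114/38 = 3.0000
r_new = n·r_full / (1 + (n − 1)·r_full) = 1.9704 / 2.3136 ≈ 0.8517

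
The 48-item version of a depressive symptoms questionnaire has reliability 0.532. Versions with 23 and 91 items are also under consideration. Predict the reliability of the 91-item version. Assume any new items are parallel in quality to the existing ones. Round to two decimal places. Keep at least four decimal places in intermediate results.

0.68

The 23-item form is not needed; work directly from the 48-item form with n = 91/48 = 1.8958.
r_{91} = n·r / (1 + (n − 1)·r) = 1.0086 / 1.4766 ≈ 0.6831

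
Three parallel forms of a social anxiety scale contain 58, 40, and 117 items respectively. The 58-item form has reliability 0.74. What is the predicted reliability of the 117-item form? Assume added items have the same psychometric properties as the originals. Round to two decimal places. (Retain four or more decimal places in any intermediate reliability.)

Only the ratio of lengths matters: n = 117/58 = 2.0172
r_{117} = n·r / (1 + (n − 1)·r) = 1.4927 / 1.7527 ≈ 0.8517

0.85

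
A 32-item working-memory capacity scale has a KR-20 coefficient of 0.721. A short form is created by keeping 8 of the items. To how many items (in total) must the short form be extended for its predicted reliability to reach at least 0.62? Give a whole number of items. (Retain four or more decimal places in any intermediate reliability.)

21

First, r for the 8-item form: n = 8/32 = 0.2500, so r_8 = 0.2500·0.721/(1 + (0.2500 − 1)·0.721) = 0.3925
Then solve for n' with r_old = 0.3925, r_target = 0.62: n' = 0.62(1 − 0.3925)/[0.3925(1 − 0.62)] = 2.5253
Items = 2.5253 × 8 ≈ 20.20 → 21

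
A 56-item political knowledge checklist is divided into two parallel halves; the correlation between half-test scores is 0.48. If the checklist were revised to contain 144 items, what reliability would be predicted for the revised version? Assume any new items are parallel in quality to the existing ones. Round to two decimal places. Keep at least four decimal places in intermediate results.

Full-test reliability from the split-half r: r_full = 2(0.48)/(1 + 0.48) = 0.6486
Then adjust to 144 items: n = 144/56 = 2.5714
r_new = n·r_full / (1 + (n − 1)·r_full) = 1.6678 / 2.0192 ≈ 0.8260

0.83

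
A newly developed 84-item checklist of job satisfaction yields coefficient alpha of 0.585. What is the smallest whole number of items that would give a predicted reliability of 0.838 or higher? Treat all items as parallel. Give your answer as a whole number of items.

n = [0.838 × 0.415] / [0.585 × 0.162]
n = 0.347770 / 0.094770 ≈ 3.6696
3.6696 × 84 = 308.25 → 309 items

309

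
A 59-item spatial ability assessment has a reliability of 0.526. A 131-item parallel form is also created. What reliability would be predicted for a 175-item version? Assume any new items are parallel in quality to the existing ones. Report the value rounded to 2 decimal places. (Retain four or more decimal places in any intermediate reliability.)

Only the ratio of lengths matters: n = 175/59 = 2.9661
r_{175} = n·r / (1 + (n − 1)·r) = 1.5602 / 2.0342 ≈ 0.7670

0.77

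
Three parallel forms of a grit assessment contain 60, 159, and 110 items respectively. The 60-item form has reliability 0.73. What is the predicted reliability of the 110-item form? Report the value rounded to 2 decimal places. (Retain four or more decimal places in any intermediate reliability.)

0.83

The 159-item form is not needed; work directly from the 60-item form with n = 110/60 = 1.8333.
r_{110} = n·r / (1 + (n − 1)·r) = 1.3383 / 1.6083 ≈ 0.8321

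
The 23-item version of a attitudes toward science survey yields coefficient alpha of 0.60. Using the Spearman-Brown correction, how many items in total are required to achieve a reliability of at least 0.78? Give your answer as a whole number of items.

55

n = [0.78 × 0.40] / [0.60 × 0.22]
  = 0.3120 / 0.1320 = 2.3636
So the test needs 2.3636 × 23 ≈ 54.36 items; rounding up, 55.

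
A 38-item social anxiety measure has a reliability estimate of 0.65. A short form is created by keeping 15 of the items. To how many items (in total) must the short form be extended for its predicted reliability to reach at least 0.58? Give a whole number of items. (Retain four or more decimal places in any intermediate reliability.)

First, r for the 15-item form: n = 15/38 = 0.3947, so r_15 = 0.3947·0.65/(1 + (0.3947 − 1)·0.65) = 0.4230
Length factor from the short form to reach 0.58: n' = 0.58(1 − 0.4230) / [0.4230(1 − 0.58)] ≈ 1.8837
Items = 1.8837 × 15 ≈ 28.26 → 29

29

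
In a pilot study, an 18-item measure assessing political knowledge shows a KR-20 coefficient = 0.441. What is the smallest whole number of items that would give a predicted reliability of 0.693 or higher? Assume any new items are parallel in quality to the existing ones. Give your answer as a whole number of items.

Invert Spearman-Brown to solve for n:
n = r*(1 − r) / [ r (1 − r*) ]
n = 0.693 × (1 − 0.441) / [ 0.441 × (1 − 0.693) ]
  = 0.387387 / 0.135387 = 2.8613
Items needed = n × 18 = 2.8613 × 18 ≈ 51.50 → round up to 52

52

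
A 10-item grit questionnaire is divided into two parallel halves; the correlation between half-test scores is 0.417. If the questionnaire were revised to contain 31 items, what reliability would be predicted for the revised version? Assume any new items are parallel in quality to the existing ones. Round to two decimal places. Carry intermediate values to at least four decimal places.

0.82

Spearman-Brown correction (n = 2): r_full = 2·0.417/(1 + 0.417) = 0.5886
Then adjust to 31 items: n = 31/10 = 3.1000
r_new = n·r_full / (1 + (n − 1)·r_full) = 1.8247 / 2.2361 ≈ 0.8160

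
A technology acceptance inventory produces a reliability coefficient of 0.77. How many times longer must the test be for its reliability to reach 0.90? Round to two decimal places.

Invert Spearman-Brown to solve for n:
n = r_target (1 − r_old) / [ r_old (1 − r_target) ]
n = [0.90 × 0.23] / [0.77 × 0.10]
n = 0.2070 / 0.0770 ≈ 2.6883

2.69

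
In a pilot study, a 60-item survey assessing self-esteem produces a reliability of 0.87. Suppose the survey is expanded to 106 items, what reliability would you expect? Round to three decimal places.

0.922

Length ratio n = 106/60 = 1.7667
r_new = 1.7667·0.87 / [1 + (1.7667 − 1)·0.87]
r_new = 1.5370 / 1.6670 ≈ 0.9220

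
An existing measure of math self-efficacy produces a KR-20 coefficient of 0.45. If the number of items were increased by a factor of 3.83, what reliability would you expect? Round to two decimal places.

r_new = 3.83·0.45 / [1 + (3.83 − 1)·0.45]
r_new = 1.7235 / 2.2735 ≈ 0.7581

0.76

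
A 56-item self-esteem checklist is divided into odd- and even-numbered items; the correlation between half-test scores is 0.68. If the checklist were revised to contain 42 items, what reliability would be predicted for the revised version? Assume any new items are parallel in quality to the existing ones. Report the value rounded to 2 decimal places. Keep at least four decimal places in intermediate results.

0.76

Full-test reliability from the split-half r: r_full = 2(0.68)/(1 + 0.68) = 0.8095
Length factor from 56 to 42 items: n = 42/56 = 0.7500
r_new = n·r_full / (1 + (n − 1)·r_full) = 0.6071 / 0.7976 ≈ 0.7612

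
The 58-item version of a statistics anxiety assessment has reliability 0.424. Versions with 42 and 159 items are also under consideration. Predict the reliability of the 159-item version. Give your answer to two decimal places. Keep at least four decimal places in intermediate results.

0.67

Only the ratio of lengths matters: n = 159/58 = 2.7414
r_{159} = n·r / (1 + (n − 1)·r) = 1.1624 / 1.7384 ≈ 0.6687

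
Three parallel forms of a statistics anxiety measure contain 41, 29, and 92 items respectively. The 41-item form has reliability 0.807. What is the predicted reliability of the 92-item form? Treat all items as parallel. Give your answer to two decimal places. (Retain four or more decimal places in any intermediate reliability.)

0.90

The 29-item form is not needed; work directly from the 41-item form with n = 92/41 = 2.2439.
r_{92} = n·r / (1 + (n − 1)·r) = 1.8108 / 2.0038 ≈ 0.9037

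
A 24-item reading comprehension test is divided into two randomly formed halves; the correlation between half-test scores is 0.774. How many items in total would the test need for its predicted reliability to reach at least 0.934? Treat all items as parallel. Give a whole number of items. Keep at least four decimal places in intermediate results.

50

Corrected full-test reliability: r_full = 2 × 0.774 / (1 + 0.774) ≈ 0.8726
n = r_tgt(1 − r_full) / [r_full(1 − r_tgt)] = 0.934 × 0.1274 / (0.8726 × 0.066) ≈ 2.0661
Required items = 2.0661 × 24 = 49.59, so 50 items.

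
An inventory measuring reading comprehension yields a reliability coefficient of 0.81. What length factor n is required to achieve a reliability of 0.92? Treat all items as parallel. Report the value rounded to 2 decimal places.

n = [0.92 × 0.19] / [0.81 × 0.08]
n = 0.1748 / 0.0648 ≈ 2.6975

2.70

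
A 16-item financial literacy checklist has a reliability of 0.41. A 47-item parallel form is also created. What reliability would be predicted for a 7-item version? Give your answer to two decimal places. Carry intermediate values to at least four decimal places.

The 47-item form is not needed; work directly from the 16-item form with n = 7/16 = 0.4375.
r_{7} = n·r / (1 + (n − 1)·r) = 0.1794 / 0.7694 ≈ 0.2332

0.23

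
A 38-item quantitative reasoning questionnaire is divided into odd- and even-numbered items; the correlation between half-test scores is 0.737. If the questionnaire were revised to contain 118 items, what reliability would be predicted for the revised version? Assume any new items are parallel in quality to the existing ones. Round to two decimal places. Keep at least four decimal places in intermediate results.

0.95

Full-test reliability from the split-half r: r_full = 2(0.737)/(1 + 0.737) = 0.8486
Then adjust to 118 items: n = 118/38 = 3.1053
r_new = n·r_full / (1 + (n − 1)·r_full) = 2.6352 / 2.7866 ≈ 0.9457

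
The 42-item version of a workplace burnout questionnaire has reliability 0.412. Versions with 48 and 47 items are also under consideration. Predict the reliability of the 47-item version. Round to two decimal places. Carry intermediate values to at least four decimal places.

0.44

The 48-item form is not needed; work directly from the 42-item form with n = 47/42 = 1.1190.
r_{47} = n·r / (1 + (n − 1)·r) = 0.4610 / 1.0490 ≈ 0.4395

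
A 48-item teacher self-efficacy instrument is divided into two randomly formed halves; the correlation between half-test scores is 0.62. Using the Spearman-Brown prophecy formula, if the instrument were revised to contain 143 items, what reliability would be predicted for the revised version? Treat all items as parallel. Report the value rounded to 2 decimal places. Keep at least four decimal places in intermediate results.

First correct the split-half correlation to full-test reliability: r_full = 2 × 0.62 / (1 + 0.62) ≈ 0.7654
Then adjust to 143 items: n = 143/48 = 2.9792
r_new = n·r_full / (1 + (n − 1)·r_full) = 2.2803 / 2.5149 ≈ 0.9067

0.91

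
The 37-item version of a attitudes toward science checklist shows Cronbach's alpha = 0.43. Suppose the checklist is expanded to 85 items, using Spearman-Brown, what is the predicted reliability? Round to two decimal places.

0.63

n = 85/37 = 2.2973
Apply the Spearman-Brown prophecy formula, r' = nr / [1 + (n − 1)r]:
r_new = (2.2973 × 0.43) / (1 + (2.2973 − 1) × 0.43)
     = 0.9878 / 1.5578 = 0.6341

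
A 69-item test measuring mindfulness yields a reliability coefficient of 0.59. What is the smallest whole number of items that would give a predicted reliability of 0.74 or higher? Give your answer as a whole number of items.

n = 0.74(1 − 0.59) / [0.59(1 − 0.74)]
  = 0.3034 / 0.1534 = 1.9778
Items needed = n × 69 = 1.9778 × 69 ≈ 136.47 → round up to 137

137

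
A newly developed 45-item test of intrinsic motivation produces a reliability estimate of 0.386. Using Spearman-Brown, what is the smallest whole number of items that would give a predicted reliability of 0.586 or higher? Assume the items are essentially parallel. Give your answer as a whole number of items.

Rearranging the Spearman-Brown formula for n,
n = r_target (1 − r_old) / [ r_old (1 − r_target) ]
n = 0.586(1 − 0.386) / [0.386(1 − 0.586)]
n = 0.359804 / 0.159804 ≈ 2.2515
Items needed = n × 45 = 2.2515 × 45 ≈ 101.32 → round up to 102

102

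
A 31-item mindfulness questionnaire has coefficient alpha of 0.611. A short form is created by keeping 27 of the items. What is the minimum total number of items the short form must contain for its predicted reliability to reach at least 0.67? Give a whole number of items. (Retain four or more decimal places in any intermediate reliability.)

Short-form reliability: n = 27/31 = 0.8710; r_27 = n·r/(1+(n−1)r) ≈ 0.5777
Then solve for n' with r_old = 0.5777, r_target = 0.67: n' = 0.67(1 − 0.5777)/[0.5777(1 − 0.67)] = 1.4842
Total items = 1.4842 × 27 = 40.07, rounded up to 41.

41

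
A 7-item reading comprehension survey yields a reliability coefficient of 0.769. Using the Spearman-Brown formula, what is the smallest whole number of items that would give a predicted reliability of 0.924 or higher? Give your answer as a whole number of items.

26

n = [0.924 × 0.231] / [0.769 × 0.076]
  = 0.213444 / 0.058444 = 3.6521
Items needed = n × 7 = 3.6521 × 7 ≈ 25.56 → round up to 26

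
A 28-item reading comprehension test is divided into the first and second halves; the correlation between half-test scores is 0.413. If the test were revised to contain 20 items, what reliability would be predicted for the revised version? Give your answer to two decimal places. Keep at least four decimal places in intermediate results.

Full-test reliability from the split-half r: r_full = 2(0.413)/(1 + 0.413) = 0.5846
Then adjust to 20 items: n = 20/28 = 0.7143
r_new = n·r_full / (1 + (n − 1)·r_full) = 0.4176 / 0.8330 ≈ 0.5013

0.50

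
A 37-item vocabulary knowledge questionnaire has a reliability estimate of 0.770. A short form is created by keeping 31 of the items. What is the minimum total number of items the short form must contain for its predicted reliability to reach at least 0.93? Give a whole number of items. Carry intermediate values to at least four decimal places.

147

First, r for the 31-item form: n = 31/37 = 0.8378, so r_31 = 0.8378·0.770/(1 + (0.8378 − 1)·0.770) = 0.7372
Length factor from the short form to reach 0.93: n' = 0.93(1 − 0.7372) / [0.7372(1 − 0.93)] ≈ 4.7361
Total items = 4.7361 × 31 = 146.82, rounded up to 147.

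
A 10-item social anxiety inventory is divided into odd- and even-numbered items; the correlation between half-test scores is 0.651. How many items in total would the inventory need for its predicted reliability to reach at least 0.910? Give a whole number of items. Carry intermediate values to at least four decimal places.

28

r_full = 2(0.651)/(1 + 0.651) = 0.7886
Solve Spearman-Brown for n: n = 0.910(1 − 0.7886) / [0.7886(1 − 0.910)] = 2.7105
Required items = 2.7105 × 10 = 27.11, so 28 items.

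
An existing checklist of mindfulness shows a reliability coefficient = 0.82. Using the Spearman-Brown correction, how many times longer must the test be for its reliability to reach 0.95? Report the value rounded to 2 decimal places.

Spearman-Brown solved for the length factor n:
n = r*(1 − r) / [ r (1 − r*) ]
n = 0.95 × (1 − 0.82) / [ 0.82 × (1 − 0.95) ]
n = 0.1710 / 0.0410 ≈ 4.1707

4.17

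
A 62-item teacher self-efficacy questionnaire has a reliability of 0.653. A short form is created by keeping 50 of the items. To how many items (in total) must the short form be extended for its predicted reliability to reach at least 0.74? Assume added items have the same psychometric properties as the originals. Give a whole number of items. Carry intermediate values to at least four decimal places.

First, r for the 50-item form: n = 50/62 = 0.8065, so r_50 = 0.8065·0.653/(1 + (0.8065 − 1)·0.653) = 0.6028
Length factor from the short form to reach 0.74: n' = 0.74(1 − 0.6028) / [0.6028(1 − 0.74)] ≈ 1.8754
Items = 1.8754 × 50 ≈ 93.77 → 94

94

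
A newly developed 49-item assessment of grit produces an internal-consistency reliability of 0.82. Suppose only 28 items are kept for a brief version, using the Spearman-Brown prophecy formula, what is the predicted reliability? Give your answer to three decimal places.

0.722

Length ratio n = 28/49 = 0.5714
By Spearman-Brown, r_new = n r / (1 + (n − 1) r).
r_new = 0.5714·0.82 / [1 + (0.5714 − 1)·0.82]
r_new = 0.4685 / 0.6485 ≈ 0.7224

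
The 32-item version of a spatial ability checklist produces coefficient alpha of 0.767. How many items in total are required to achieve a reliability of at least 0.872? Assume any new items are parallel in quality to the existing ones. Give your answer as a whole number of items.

Rearranging the Spearman-Brown formula for n,
n = r*(1 − r) / [ r (1 − r*) ]
n = 0.872(1 − 0.767) / [0.767(1 − 0.872)]
  = 0.203176 / 0.098176 = 2.0695
Items needed = n × 32 = 2.0695 × 32 ≈ 66.22 → round up to 67

67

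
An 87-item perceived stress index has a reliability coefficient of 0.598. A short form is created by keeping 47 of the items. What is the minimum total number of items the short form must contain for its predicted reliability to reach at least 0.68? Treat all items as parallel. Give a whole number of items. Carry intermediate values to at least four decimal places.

125

First, r for the 47-item form: n = 47/87 = 0.5402, so r_47 = 0.5402·0.598/(1 + (0.5402 − 1)·0.598) = 0.4455
Length factor from the short form to reach 0.68: n' = 0.68(1 − 0.4455) / [0.4455(1 − 0.68)] ≈ 2.6449
Items = 2.6449 × 47 ≈ 124.31 → 125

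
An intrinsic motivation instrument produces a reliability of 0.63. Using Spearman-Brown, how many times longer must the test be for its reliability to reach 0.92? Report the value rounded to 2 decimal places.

6.75

n = [0.92 × 0.37] / [0.63 × 0.08]
  = 0.3404 / 0.0504 = 6.7540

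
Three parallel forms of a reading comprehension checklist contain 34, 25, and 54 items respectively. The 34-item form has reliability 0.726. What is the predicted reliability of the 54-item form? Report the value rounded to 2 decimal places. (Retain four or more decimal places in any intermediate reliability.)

0.81

Only the ratio of lengths matters: n = 54/34 = 1.5882
r_{54} = n·r / (1 + (n − 1)·r) = 1.1530 / 1.4270 ≈ 0.8080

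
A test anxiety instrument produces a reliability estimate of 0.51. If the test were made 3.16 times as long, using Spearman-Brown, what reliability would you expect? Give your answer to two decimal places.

r_new = (3.16 × 0.51) / (1 + (3.16 − 1) × 0.51)
r_new = 1.6116 / 2.1016 ≈ 0.7668

0.77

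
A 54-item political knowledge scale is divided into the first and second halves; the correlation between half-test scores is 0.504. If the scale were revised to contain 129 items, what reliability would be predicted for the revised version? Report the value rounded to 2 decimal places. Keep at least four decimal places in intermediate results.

0.83

Spearman-Brown correction (n = 2): r_full = 2·0.504/(1 + 0.504) = 0.6702
Then adjust to 129 items: n = 129/54 = 2.3889
r_new = n·r_full / (1 + (n − 1)·r_full) = 1.6010 / 1.9308 ≈ 0.8292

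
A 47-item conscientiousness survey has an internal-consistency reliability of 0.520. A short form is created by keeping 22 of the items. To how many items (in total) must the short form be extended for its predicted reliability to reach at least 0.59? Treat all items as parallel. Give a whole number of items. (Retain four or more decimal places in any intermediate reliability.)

Short-form reliability: n = 22/47 = 0.4681; r_22 = n·r/(1+(n−1)r) ≈ 0.3365
Then solve for n' with r_old = 0.3365, r_target = 0.59: n' = 0.59(1 − 0.3365)/[0.3365(1 − 0.59)] = 2.8374
Total items = 2.8374 × 22 = 62.42, rounded up to 63.

63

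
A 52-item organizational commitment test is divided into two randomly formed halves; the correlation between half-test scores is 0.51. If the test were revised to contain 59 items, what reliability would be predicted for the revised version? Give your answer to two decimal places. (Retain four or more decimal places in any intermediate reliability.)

First correct the split-half correlation to full-test reliability: r_full = 2 × 0.51 / (1 + 0.51) ≈ 0.6755
Then adjust to 59 items: n = 59/52 = 1.1346
r_new = n·r_full / (1 + (n − 1)·r_full) = 0.7664 / 1.0909 ≈ 0.7025

0.70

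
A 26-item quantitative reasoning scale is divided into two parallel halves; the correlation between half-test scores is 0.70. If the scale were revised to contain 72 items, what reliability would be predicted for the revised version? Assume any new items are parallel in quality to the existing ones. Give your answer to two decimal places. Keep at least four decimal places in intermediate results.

0.93

Full-test reliability from the split-half r: r_full = 2(0.70)/(1 + 0.70) = 0.8235
Length factor from 26 to 72 items: n = 72/26 = 2.7692
r_new = n·r_full / (1 + (n − 1)·r_full) = 2.2804 / 2.4569 ≈ 0.9282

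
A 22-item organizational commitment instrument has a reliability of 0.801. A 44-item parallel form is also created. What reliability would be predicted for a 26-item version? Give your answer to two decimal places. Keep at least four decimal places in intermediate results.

0.83

The 44-item form is not needed; work directly from the 22-item form with n = 26/22 = 1.1818.
r_{26} = n·r / (1 + (n − 1)·r) = 0.9466 / 1.1456 ≈ 0.8263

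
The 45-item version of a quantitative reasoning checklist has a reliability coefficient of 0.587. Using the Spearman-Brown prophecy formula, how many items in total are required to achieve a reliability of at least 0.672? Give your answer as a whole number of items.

Invert Spearman-Brown to solve for n:
n = r*(1 − r) / [ r (1 − r*) ]
n = 0.672(1 − 0.587) / [0.587(1 − 0.672)]
  = 0.277536 / 0.192536 = 1.4415
Items needed = n × 45 = 1.4415 × 45 ≈ 64.87 → round up to 65

65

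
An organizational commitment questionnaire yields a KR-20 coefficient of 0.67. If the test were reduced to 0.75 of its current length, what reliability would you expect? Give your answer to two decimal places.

0.60

r_new = 0.75·0.67 / [1 + (0.75 − 1)·0.67]
     = 0.5025 / 0.8325 = 0.6036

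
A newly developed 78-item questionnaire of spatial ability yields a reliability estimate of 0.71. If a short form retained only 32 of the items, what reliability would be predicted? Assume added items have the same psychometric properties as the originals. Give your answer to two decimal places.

n = 32/78 = 0.4103
r_new = 0.4103·0.71 / [1 + (0.4103 − 1)·0.71]
     = 0.2913 / 0.5813 = 0.5011

0.50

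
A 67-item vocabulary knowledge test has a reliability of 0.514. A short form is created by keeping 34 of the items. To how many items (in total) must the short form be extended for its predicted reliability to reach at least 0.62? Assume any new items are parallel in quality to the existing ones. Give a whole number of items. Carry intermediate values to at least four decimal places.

104

First, r for the 34-item form: n = 34/67 = 0.5075, so r_34 = 0.5075·0.514/(1 + (0.5075 − 1)·0.514) = 0.3493
Then solve for n' with r_old = 0.3493, r_target = 0.62: n' = 0.62(1 − 0.3493)/[0.3493(1 − 0.62)] = 3.0394
Total items = 3.0394 × 34 = 103.34, rounded up to 104.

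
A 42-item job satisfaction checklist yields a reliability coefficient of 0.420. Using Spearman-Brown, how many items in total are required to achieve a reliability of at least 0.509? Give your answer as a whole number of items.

n = 0.509(1 − 0.420) / [0.420(1 − 0.509)]
n = 0.295220 / 0.206220 ≈ 1.4316
1.4316 × 42 = 60.13 → 61 items

61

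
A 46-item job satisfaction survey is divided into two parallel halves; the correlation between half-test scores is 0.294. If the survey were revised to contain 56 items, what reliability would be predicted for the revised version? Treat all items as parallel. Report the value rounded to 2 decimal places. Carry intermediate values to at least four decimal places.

0.50

First correct the split-half correlation to full-test reliability: r_full = 2 × 0.294 / (1 + 0.294) ≈ 0.4544
Then adjust to 56 items: n = 56/46 = 1.2174
r_new = n·r_full / (1 + (n − 1)·r_full) = 0.5532 / 1.0988 ≈ 0.5035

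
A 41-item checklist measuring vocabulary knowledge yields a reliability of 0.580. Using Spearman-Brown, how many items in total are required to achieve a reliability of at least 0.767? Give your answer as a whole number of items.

98

n = 0.767 × (1 − 0.580) / [ 0.580 × (1 − 0.767) ]
n = 0.322140 / 0.135140 ≈ 2.3838
2.3838 × 41 = 97.74 → 98 items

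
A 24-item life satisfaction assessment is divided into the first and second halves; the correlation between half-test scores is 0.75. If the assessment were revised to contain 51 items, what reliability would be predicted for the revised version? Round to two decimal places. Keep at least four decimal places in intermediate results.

Spearman-Brown correction (n = 2): r_full = 2·0.75/(1 + 0.75) = 0.8571
Then adjust to 51 items: n = 51/24 = 2.1250
r_new = n·r_full / (1 + (n − 1)·r_full) = 1.8213 / 1.9642 ≈ 0.9272

0.93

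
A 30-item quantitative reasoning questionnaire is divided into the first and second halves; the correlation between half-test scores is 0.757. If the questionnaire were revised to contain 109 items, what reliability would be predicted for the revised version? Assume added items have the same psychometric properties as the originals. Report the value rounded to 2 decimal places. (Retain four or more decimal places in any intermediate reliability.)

First correct the split-half correlation to full-test reliability: r_full = 2 × 0.757 / (1 + 0.757) ≈ 0.8617
Length factor from 30 to 109 items: n = 109/30 = 3.6333
r_new = n·r_full / (1 + (n − 1)·r_full) = 3.1308 / 3.2691 ≈ 0.9577

0.96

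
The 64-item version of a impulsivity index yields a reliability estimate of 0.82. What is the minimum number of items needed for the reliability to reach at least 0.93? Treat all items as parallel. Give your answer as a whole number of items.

187

Invert Spearman-Brown to solve for n:
n = r*(1 − r) / [ r (1 − r*) ]
n = 0.93(1 − 0.82) / [0.82(1 − 0.93)]
n = 0.1674 / 0.0574 ≈ 2.9164
2.9164 × 64 = 186.65 → 187 items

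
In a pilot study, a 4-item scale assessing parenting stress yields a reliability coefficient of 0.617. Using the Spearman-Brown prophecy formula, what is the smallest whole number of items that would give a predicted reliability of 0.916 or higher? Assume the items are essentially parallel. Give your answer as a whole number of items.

28

Rearranging the Spearman-Brown formula for n,
n = r_target (1 − r_old) / [ r_old (1 − r_target) ]
n = 0.916 × (1 − 0.617) / [ 0.617 × (1 − 0.916) ]
n = 0.350828 / 0.051828 ≈ 6.7691
Items needed = n × 4 = 6.7691 × 4 ≈ 27.08 → round up to 28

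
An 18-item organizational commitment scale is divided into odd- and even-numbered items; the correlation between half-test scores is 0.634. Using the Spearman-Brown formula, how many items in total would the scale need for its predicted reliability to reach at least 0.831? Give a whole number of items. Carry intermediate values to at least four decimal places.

26

r_full = 2(0.634)/(1 + 0.634) = 0.7760
n = r_tgt(1 − r_full) / [r_full(1 − r_tgt)] = 0.831 × 0.2240 / (0.7760 × 0.169) ≈ 1.4194
Required items = 1.4194 × 18 = 25.55, so 26 items.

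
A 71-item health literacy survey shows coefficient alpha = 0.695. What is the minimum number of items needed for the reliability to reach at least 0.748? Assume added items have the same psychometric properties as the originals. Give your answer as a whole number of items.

Invert Spearman-Brown to solve for n:
n = r*(1 − r) / [ r (1 − r*) ]
n = 0.748(1 − 0.695) / [0.695(1 − 0.748)]
n = 0.228140 / 0.175140 ≈ 1.3026
1.3026 × 71 = 92.48 → 93 items

93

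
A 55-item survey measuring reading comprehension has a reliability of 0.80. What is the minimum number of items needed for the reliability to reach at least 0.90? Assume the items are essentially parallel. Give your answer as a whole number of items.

124

n = [0.90 × 0.20] / [0.80 × 0.10]
n = 0.1800 / 0.0800 ≈ 2.2500
2.2500 × 55 = 123.75 → 124 items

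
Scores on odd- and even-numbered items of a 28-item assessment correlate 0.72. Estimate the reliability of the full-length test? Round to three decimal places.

0.837

Apply the Spearman-Brown correction with n = 2:
r_full = 2r_hh / (1 + r_hh) = 2 × 0.72 / (1 + 0.72)
       = 1.4400 / 1.7200 = 0.8372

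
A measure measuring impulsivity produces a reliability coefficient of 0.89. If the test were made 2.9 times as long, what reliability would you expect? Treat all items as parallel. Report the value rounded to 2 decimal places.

Apply the Spearman-Brown prophecy formula, r' = nr / [1 + (n − 1)r]:
r_new = (2.9 × 0.89) / (1 + (2.9 − 1) × 0.89)
r_new = 2.5810 / 2.6910 ≈ 0.9591

0.96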